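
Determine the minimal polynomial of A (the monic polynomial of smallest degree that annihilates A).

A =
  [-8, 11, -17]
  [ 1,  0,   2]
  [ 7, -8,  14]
x^3 - 6*x^2 + 12*x - 8

The characteristic polynomial is χ_A(x) = (x - 2)^3, so the eigenvalues are known. The minimal polynomial is
  m_A(x) = Π_λ (x − λ)^{k_λ}
where k_λ is the size of the *largest* Jordan block for λ (equivalently, the smallest k with (A − λI)^k v = 0 for every generalised eigenvector v of λ).

  λ = 2: largest Jordan block has size 3, contributing (x − 2)^3

So m_A(x) = (x - 2)^3 = x^3 - 6*x^2 + 12*x - 8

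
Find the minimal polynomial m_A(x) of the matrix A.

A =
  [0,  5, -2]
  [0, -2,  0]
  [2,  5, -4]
x^2 + 4*x + 4

The characteristic polynomial is χ_A(x) = (x + 2)^3, so the eigenvalues are known. The minimal polynomial is
  m_A(x) = Π_λ (x − λ)^{k_λ}
where k_λ is the size of the *largest* Jordan block for λ (equivalently, the smallest k with (A − λI)^k v = 0 for every generalised eigenvector v of λ).

  λ = -2: largest Jordan block has size 2, contributing (x + 2)^2

So m_A(x) = (x + 2)^2 = x^2 + 4*x + 4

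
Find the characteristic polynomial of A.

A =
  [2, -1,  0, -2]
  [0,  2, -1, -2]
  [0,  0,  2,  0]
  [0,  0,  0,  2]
x^4 - 8*x^3 + 24*x^2 - 32*x + 16

Expanding det(x·I − A) (e.g. by cofactor expansion or by noting that A is similar to its Jordan form J, which has the same characteristic polynomial as A) gives
  χ_A(x) = x^4 - 8*x^3 + 24*x^2 - 32*x + 16
which factors as (x - 2)^4. The eigenvalues (with algebraic multiplicities) are λ = 2 with multiplicity 4.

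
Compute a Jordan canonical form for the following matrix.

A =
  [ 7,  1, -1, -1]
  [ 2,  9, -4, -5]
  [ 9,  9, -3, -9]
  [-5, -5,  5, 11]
J_3(6) ⊕ J_1(6)

The characteristic polynomial is
  det(x·I − A) = x^4 - 24*x^3 + 216*x^2 - 864*x + 1296 = (x - 6)^4

Eigenvalues and multiplicities (the geometric multiplicity of λ is n − rank(A − λI), which equals the number of Jordan blocks for λ):
  λ = 6: algebraic multiplicity = 4, geometric multiplicity = 2

Determining the block sizes for each eigenvalue:
  λ = 6: with am = 4 and gm = 2, the partition is not yet determined (e.g. several partitions of 4 into 2 parts exist). Let N = A − (6)·I. Computing rank(N^1) = 2, rank(N^2) = 1, rank(N^3) = 0; the number of blocks of size ≥ j is rank(N^{j−1}) − rank(N^j), giving [2, 1, 1]. So we have 1 block(s) of size 3, 1 block(s) of size 1 → block sizes [3, 1]

Assembling the blocks gives a Jordan form
J =
  [6, 1, 0, 0]
  [0, 6, 1, 0]
  [0, 0, 6, 0]
  [0, 0, 0, 6]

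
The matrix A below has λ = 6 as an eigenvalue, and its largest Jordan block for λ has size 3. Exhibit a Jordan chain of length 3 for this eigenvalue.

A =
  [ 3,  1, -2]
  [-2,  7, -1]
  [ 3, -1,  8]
A Jordan chain for λ = 6 of length 3:
v_1 = (1, 1, -1)ᵀ
v_2 = (-3, -2, 3)ᵀ
v_3 = (1, 0, 0)ᵀ

Let N = A − (6)·I. We want v_3 with N^3 v_3 = 0 but N^2 v_3 ≠ 0; then v_{j-1} := N · v_j for j = 3, …, 2.

Pick v_3 = (1, 0, 0)ᵀ.
Then v_2 = N · v_3 = (-3, -2, 3)ᵀ.
Then v_1 = N · v_2 = (1, 1, -1)ᵀ.

Sanity check: (A − (6)·I) v_1 = (0, 0, 0)ᵀ = 0. ✓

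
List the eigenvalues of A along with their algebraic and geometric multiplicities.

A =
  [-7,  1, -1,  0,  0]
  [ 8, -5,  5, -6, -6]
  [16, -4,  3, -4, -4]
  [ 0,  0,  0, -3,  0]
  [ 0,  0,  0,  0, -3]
λ = -3: alg = 5, geom = 3

Step 1 — factor the characteristic polynomial to read off the algebraic multiplicities:
  χ_A(x) = (x + 3)^5

Step 2 — compute geometric multiplicities via the rank-nullity identity g(λ) = n − rank(A − λI):
  rank(A − (-3)·I) = 2, so dim ker(A − (-3)·I) = n − 2 = 3

Summary:
  λ = -3: algebraic multiplicity = 5, geometric multiplicity = 3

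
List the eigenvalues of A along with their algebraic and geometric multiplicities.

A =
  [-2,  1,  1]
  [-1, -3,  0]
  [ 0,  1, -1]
λ = -2: alg = 3, geom = 1

Step 1 — factor the characteristic polynomial to read off the algebraic multiplicities:
  χ_A(x) = (x + 2)^3

Step 2 — compute geometric multiplicities via the rank-nullity identity g(λ) = n − rank(A − λI):
  rank(A − (-2)·I) = 2, so dim ker(A − (-2)·I) = n − 2 = 1

Summary:
  λ = -2: algebraic multiplicity = 3, geometric multiplicity = 1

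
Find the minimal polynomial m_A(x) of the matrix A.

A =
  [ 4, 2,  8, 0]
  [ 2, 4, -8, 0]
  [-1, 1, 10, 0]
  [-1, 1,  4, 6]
x^2 - 12*x + 36

The characteristic polynomial is χ_A(x) = (x - 6)^4, so the eigenvalues are known. The minimal polynomial is
  m_A(x) = Π_λ (x − λ)^{k_λ}
where k_λ is the size of the *largest* Jordan block for λ (equivalently, the smallest k with (A − λI)^k v = 0 for every generalised eigenvector v of λ).

  λ = 6: largest Jordan block has size 2, contributing (x − 6)^2

So m_A(x) = (x - 6)^2 = x^2 - 12*x + 36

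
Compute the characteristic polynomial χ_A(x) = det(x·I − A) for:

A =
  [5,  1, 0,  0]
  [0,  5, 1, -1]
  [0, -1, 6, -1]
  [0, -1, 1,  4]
x^4 - 20*x^3 + 150*x^2 - 500*x + 625

Expanding det(x·I − A) (e.g. by cofactor expansion or by noting that A is similar to its Jordan form J, which has the same characteristic polynomial as A) gives
  χ_A(x) = x^4 - 20*x^3 + 150*x^2 - 500*x + 625
which factors as (x - 5)^4. The eigenvalues (with algebraic multiplicities) are λ = 5 with multiplicity 4.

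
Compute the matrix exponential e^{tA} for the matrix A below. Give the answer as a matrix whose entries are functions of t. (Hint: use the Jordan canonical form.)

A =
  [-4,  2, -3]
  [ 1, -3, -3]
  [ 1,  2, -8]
e^{tA} =
  [t*exp(-5*t) + exp(-5*t), 2*t*exp(-5*t), -3*t*exp(-5*t)]
  [t*exp(-5*t), 2*t*exp(-5*t) + exp(-5*t), -3*t*exp(-5*t)]
  [t*exp(-5*t), 2*t*exp(-5*t), -3*t*exp(-5*t) + exp(-5*t)]

Strategy: write A = P · J · P⁻¹ where J is a Jordan canonical form, so e^{tA} = P · e^{tJ} · P⁻¹, and e^{tJ} can be computed block-by-block.

A has Jordan form
J =
  [-5,  1,  0]
  [ 0, -5,  0]
  [ 0,  0, -5]
(up to reordering of blocks).

Per-block formulas:
  For a 1×1 block at λ = -5: exp(t · [-5]) = [e^(-5t)].
  For a 2×2 Jordan block J_2(-5): exp(t · J_2(-5)) = e^(-5t)·(I + t·N), where N is the 2×2 nilpotent shift.

After assembling e^{tJ} and conjugating by P, we get:

e^{tA} =
  [t*exp(-5*t) + exp(-5*t), 2*t*exp(-5*t), -3*t*exp(-5*t)]
  [t*exp(-5*t), 2*t*exp(-5*t) + exp(-5*t), -3*t*exp(-5*t)]
  [t*exp(-5*t), 2*t*exp(-5*t), -3*t*exp(-5*t) + exp(-5*t)]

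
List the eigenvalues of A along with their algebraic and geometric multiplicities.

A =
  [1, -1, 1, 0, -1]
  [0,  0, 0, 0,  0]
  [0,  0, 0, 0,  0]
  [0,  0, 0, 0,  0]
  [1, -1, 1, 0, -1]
λ = 0: alg = 5, geom = 4

Step 1 — factor the characteristic polynomial to read off the algebraic multiplicities:
  χ_A(x) = x^5

Step 2 — compute geometric multiplicities via the rank-nullity identity g(λ) = n − rank(A − λI):
  rank(A − (0)·I) = 1, so dim ker(A − (0)·I) = n − 1 = 4

Summary:
  λ = 0: algebraic multiplicity = 5, geometric multiplicity = 4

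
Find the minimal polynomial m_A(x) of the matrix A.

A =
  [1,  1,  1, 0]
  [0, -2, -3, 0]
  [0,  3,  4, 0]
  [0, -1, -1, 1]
x^2 - 2*x + 1

The characteristic polynomial is χ_A(x) = (x - 1)^4, so the eigenvalues are known. The minimal polynomial is
  m_A(x) = Π_λ (x − λ)^{k_λ}
where k_λ is the size of the *largest* Jordan block for λ (equivalently, the smallest k with (A − λI)^k v = 0 for every generalised eigenvector v of λ).

  λ = 1: largest Jordan block has size 2, contributing (x − 1)^2

So m_A(x) = (x - 1)^2 = x^2 - 2*x + 1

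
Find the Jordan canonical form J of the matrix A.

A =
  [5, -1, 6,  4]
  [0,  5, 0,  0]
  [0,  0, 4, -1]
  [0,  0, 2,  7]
J_2(5) ⊕ J_1(5) ⊕ J_1(6)

The characteristic polynomial is
  det(x·I − A) = x^4 - 21*x^3 + 165*x^2 - 575*x + 750 = (x - 6)*(x - 5)^3

Eigenvalues and multiplicities (the geometric multiplicity of λ is n − rank(A − λI), which equals the number of Jordan blocks for λ):
  λ = 5: algebraic multiplicity = 3, geometric multiplicity = 2
  λ = 6: algebraic multiplicity = 1, geometric multiplicity = 1

Determining the block sizes for each eigenvalue:
  λ = 5: 2 blocks summing to 3 forces exactly one block of size 2 and the rest size 1 → block sizes [2, 1]
  λ = 6: one block (gm = 1), so the single block has size am = 1 → block sizes [1]

Assembling the blocks gives a Jordan form
J =
  [5, 1, 0, 0]
  [0, 5, 0, 0]
  [0, 0, 5, 0]
  [0, 0, 0, 6]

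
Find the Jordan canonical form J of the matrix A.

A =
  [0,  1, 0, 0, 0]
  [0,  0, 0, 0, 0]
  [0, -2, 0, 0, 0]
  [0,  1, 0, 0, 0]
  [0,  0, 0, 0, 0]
J_2(0) ⊕ J_1(0) ⊕ J_1(0) ⊕ J_1(0)

The characteristic polynomial is
  det(x·I − A) = x^5

Eigenvalues and multiplicities (the geometric multiplicity of λ is n − rank(A − λI), which equals the number of Jordan blocks for λ):
  λ = 0: algebraic multiplicity = 5, geometric multiplicity = 4

Determining the block sizes for each eigenvalue:
  λ = 0: 4 blocks summing to 5 forces exactly one block of size 2 and the rest size 1 → block sizes [2, 1, 1, 1]

Assembling the blocks gives a Jordan form
J =
  [0, 1, 0, 0, 0]
  [0, 0, 0, 0, 0]
  [0, 0, 0, 0, 0]
  [0, 0, 0, 0, 0]
  [0, 0, 0, 0, 0]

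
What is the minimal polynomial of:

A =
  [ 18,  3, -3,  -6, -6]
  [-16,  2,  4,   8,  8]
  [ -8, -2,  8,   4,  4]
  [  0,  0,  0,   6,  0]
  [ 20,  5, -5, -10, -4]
x^2 - 12*x + 36

The characteristic polynomial is χ_A(x) = (x - 6)^5, so the eigenvalues are known. The minimal polynomial is
  m_A(x) = Π_λ (x − λ)^{k_λ}
where k_λ is the size of the *largest* Jordan block for λ (equivalently, the smallest k with (A − λI)^k v = 0 for every generalised eigenvector v of λ).

  λ = 6: largest Jordan block has size 2, contributing (x − 6)^2

So m_A(x) = (x - 6)^2 = x^2 - 12*x + 36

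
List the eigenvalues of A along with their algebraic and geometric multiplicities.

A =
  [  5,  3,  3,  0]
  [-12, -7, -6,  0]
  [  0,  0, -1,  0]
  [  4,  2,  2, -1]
λ = -1: alg = 4, geom = 3

Step 1 — factor the characteristic polynomial to read off the algebraic multiplicities:
  χ_A(x) = (x + 1)^4

Step 2 — compute geometric multiplicities via the rank-nullity identity g(λ) = n − rank(A − λI):
  rank(A − (-1)·I) = 1, so dim ker(A − (-1)·I) = n − 1 = 3

Summary:
  λ = -1: algebraic multiplicity = 4, geometric multiplicity = 3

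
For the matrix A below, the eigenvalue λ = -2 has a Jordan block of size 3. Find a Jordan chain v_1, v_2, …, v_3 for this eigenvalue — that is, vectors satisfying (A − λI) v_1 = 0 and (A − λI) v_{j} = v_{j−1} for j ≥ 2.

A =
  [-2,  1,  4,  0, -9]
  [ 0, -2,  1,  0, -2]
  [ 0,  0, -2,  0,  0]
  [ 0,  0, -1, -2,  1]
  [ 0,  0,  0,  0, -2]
A Jordan chain for λ = -2 of length 3:
v_1 = (1, 0, 0, 0, 0)ᵀ
v_2 = (4, 1, 0, -1, 0)ᵀ
v_3 = (0, 0, 1, 0, 0)ᵀ

Let N = A − (-2)·I. We want v_3 with N^3 v_3 = 0 but N^2 v_3 ≠ 0; then v_{j-1} := N · v_j for j = 3, …, 2.

Pick v_3 = (0, 0, 1, 0, 0)ᵀ.
Then v_2 = N · v_3 = (4, 1, 0, -1, 0)ᵀ.
Then v_1 = N · v_2 = (1, 0, 0, 0, 0)ᵀ.

Sanity check: (A − (-2)·I) v_1 = (0, 0, 0, 0, 0)ᵀ = 0. ✓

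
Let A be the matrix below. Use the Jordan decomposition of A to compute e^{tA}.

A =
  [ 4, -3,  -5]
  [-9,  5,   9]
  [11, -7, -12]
e^{tA} =
  [-3*t^2*exp(-t)/2 + 5*t*exp(-t) + exp(-t), t^2*exp(-t) - 3*t*exp(-t), 3*t^2*exp(-t)/2 - 5*t*exp(-t)]
  [-9*t*exp(-t), 6*t*exp(-t) + exp(-t), 9*t*exp(-t)]
  [-3*t^2*exp(-t)/2 + 11*t*exp(-t), t^2*exp(-t) - 7*t*exp(-t), 3*t^2*exp(-t)/2 - 11*t*exp(-t) + exp(-t)]

Strategy: write A = P · J · P⁻¹ where J is a Jordan canonical form, so e^{tA} = P · e^{tJ} · P⁻¹, and e^{tJ} can be computed block-by-block.

A has Jordan form
J =
  [-1,  1,  0]
  [ 0, -1,  1]
  [ 0,  0, -1]
(up to reordering of blocks).

Per-block formulas:
  For a 3×3 Jordan block J_3(-1): exp(t · J_3(-1)) = e^(-1t)·(I + t·N + (t^2/2)·N^2), where N is the 3×3 nilpotent shift.

After assembling e^{tJ} and conjugating by P, we get:

e^{tA} =
  [-3*t^2*exp(-t)/2 + 5*t*exp(-t) + exp(-t), t^2*exp(-t) - 3*t*exp(-t), 3*t^2*exp(-t)/2 - 5*t*exp(-t)]
  [-9*t*exp(-t), 6*t*exp(-t) + exp(-t), 9*t*exp(-t)]
  [-3*t^2*exp(-t)/2 + 11*t*exp(-t), t^2*exp(-t) - 7*t*exp(-t), 3*t^2*exp(-t)/2 - 11*t*exp(-t) + exp(-t)]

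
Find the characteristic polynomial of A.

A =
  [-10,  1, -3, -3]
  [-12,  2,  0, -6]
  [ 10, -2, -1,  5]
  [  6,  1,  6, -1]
x^4 + 10*x^3 + 33*x^2 + 40*x + 16

Expanding det(x·I − A) (e.g. by cofactor expansion or by noting that A is similar to its Jordan form J, which has the same characteristic polynomial as A) gives
  χ_A(x) = x^4 + 10*x^3 + 33*x^2 + 40*x + 16
which factors as (x + 1)^2*(x + 4)^2. The eigenvalues (with algebraic multiplicities) are λ = -4 with multiplicity 2, λ = -1 with multiplicity 2.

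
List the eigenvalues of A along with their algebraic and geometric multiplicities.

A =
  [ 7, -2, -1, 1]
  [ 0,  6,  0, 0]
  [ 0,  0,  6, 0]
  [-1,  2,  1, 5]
λ = 6: alg = 4, geom = 3

Step 1 — factor the characteristic polynomial to read off the algebraic multiplicities:
  χ_A(x) = (x - 6)^4

Step 2 — compute geometric multiplicities via the rank-nullity identity g(λ) = n − rank(A − λI):
  rank(A − (6)·I) = 1, so dim ker(A − (6)·I) = n − 1 = 3

Summary:
  λ = 6: algebraic multiplicity = 4, geometric multiplicity = 3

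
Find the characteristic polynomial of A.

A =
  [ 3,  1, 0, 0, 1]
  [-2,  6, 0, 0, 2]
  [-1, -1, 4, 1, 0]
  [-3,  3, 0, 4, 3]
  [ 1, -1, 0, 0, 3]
x^5 - 20*x^4 + 160*x^3 - 640*x^2 + 1280*x - 1024

Expanding det(x·I − A) (e.g. by cofactor expansion or by noting that A is similar to its Jordan form J, which has the same characteristic polynomial as A) gives
  χ_A(x) = x^5 - 20*x^4 + 160*x^3 - 640*x^2 + 1280*x - 1024
which factors as (x - 4)^5. The eigenvalues (with algebraic multiplicities) are λ = 4 with multiplicity 5.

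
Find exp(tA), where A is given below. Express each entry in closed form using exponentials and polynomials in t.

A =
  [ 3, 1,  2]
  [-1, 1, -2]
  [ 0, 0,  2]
e^{tA} =
  [t*exp(2*t) + exp(2*t), t*exp(2*t), 2*t*exp(2*t)]
  [-t*exp(2*t), -t*exp(2*t) + exp(2*t), -2*t*exp(2*t)]
  [0, 0, exp(2*t)]

Strategy: write A = P · J · P⁻¹ where J is a Jordan canonical form, so e^{tA} = P · e^{tJ} · P⁻¹, and e^{tJ} can be computed block-by-block.

A has Jordan form
J =
  [2, 1, 0]
  [0, 2, 0]
  [0, 0, 2]
(up to reordering of blocks).

Per-block formulas:
  For a 1×1 block at λ = 2: exp(t · [2]) = [e^(2t)].
  For a 2×2 Jordan block J_2(2): exp(t · J_2(2)) = e^(2t)·(I + t·N), where N is the 2×2 nilpotent shift.

After assembling e^{tJ} and conjugating by P, we get:

e^{tA} =
  [t*exp(2*t) + exp(2*t), t*exp(2*t), 2*t*exp(2*t)]
  [-t*exp(2*t), -t*exp(2*t) + exp(2*t), -2*t*exp(2*t)]
  [0, 0, exp(2*t)]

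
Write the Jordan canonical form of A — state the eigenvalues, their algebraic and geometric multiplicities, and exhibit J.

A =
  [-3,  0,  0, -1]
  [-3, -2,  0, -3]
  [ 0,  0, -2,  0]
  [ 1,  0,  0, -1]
J_2(-2) ⊕ J_1(-2) ⊕ J_1(-2)

The characteristic polynomial is
  det(x·I − A) = x^4 + 8*x^3 + 24*x^2 + 32*x + 16 = (x + 2)^4

Eigenvalues and multiplicities (the geometric multiplicity of λ is n − rank(A − λI), which equals the number of Jordan blocks for λ):
  λ = -2: algebraic multiplicity = 4, geometric multiplicity = 3

Determining the block sizes for each eigenvalue:
  λ = -2: 3 blocks summing to 4 forces exactly one block of size 2 and the rest size 1 → block sizes [2, 1, 1]

Assembling the blocks gives a Jordan form
J =
  [-2,  1,  0,  0]
  [ 0, -2,  0,  0]
  [ 0,  0, -2,  0]
  [ 0,  0,  0, -2]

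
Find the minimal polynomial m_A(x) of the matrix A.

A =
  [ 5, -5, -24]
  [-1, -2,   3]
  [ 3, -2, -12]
x^3 + 9*x^2 + 27*x + 27

The characteristic polynomial is χ_A(x) = (x + 3)^3, so the eigenvalues are known. The minimal polynomial is
  m_A(x) = Π_λ (x − λ)^{k_λ}
where k_λ is the size of the *largest* Jordan block for λ (equivalently, the smallest k with (A − λI)^k v = 0 for every generalised eigenvector v of λ).

  λ = -3: largest Jordan block has size 3, contributing (x + 3)^3

So m_A(x) = (x + 3)^3 = x^3 + 9*x^2 + 27*x + 27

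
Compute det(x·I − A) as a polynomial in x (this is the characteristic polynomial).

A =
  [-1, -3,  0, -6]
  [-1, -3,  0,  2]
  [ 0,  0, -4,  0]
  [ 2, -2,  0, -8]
x^4 + 16*x^3 + 96*x^2 + 256*x + 256

Expanding det(x·I − A) (e.g. by cofactor expansion or by noting that A is similar to its Jordan form J, which has the same characteristic polynomial as A) gives
  χ_A(x) = x^4 + 16*x^3 + 96*x^2 + 256*x + 256
which factors as (x + 4)^4. The eigenvalues (with algebraic multiplicities) are λ = -4 with multiplicity 4.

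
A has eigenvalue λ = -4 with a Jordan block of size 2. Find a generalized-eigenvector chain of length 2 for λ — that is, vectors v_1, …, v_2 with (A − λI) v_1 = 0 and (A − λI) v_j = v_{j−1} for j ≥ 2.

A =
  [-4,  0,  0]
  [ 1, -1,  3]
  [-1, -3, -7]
A Jordan chain for λ = -4 of length 2:
v_1 = (0, 1, -1)ᵀ
v_2 = (1, 0, 0)ᵀ

Let N = A − (-4)·I. We want v_2 with N^2 v_2 = 0 but N^1 v_2 ≠ 0; then v_{j-1} := N · v_j for j = 2, …, 2.

Pick v_2 = (1, 0, 0)ᵀ.
Then v_1 = N · v_2 = (0, 1, -1)ᵀ.

Sanity check: (A − (-4)·I) v_1 = (0, 0, 0)ᵀ = 0. ✓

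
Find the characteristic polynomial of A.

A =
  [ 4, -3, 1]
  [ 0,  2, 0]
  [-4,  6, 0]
x^3 - 6*x^2 + 12*x - 8

Expanding det(x·I − A) (e.g. by cofactor expansion or by noting that A is similar to its Jordan form J, which has the same characteristic polynomial as A) gives
  χ_A(x) = x^3 - 6*x^2 + 12*x - 8
which factors as (x - 2)^3. The eigenvalues (with algebraic multiplicities) are λ = 2 with multiplicity 3.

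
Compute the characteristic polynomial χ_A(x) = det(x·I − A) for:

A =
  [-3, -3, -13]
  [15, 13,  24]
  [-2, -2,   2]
x^3 - 12*x^2 + 48*x - 64

Expanding det(x·I − A) (e.g. by cofactor expansion or by noting that A is similar to its Jordan form J, which has the same characteristic polynomial as A) gives
  χ_A(x) = x^3 - 12*x^2 + 48*x - 64
which factors as (x - 4)^3. The eigenvalues (with algebraic multiplicities) are λ = 4 with multiplicity 3.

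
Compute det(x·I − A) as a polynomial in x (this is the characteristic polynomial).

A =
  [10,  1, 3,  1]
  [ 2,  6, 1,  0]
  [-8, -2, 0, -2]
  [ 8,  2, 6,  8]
x^4 - 24*x^3 + 216*x^2 - 864*x + 1296

Expanding det(x·I − A) (e.g. by cofactor expansion or by noting that A is similar to its Jordan form J, which has the same characteristic polynomial as A) gives
  χ_A(x) = x^4 - 24*x^3 + 216*x^2 - 864*x + 1296
which factors as (x - 6)^4. The eigenvalues (with algebraic multiplicities) are λ = 6 with multiplicity 4.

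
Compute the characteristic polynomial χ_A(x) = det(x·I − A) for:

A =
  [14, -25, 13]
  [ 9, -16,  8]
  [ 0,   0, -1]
x^3 + 3*x^2 + 3*x + 1

Expanding det(x·I − A) (e.g. by cofactor expansion or by noting that A is similar to its Jordan form J, which has the same characteristic polynomial as A) gives
  χ_A(x) = x^3 + 3*x^2 + 3*x + 1
which factors as (x + 1)^3. The eigenvalues (with algebraic multiplicities) are λ = -1 with multiplicity 3.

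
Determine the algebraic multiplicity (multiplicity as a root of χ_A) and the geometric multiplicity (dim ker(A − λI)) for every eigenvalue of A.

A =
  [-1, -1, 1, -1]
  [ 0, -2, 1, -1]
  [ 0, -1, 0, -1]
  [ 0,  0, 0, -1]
λ = -1: alg = 4, geom = 3

Step 1 — factor the characteristic polynomial to read off the algebraic multiplicities:
  χ_A(x) = (x + 1)^4

Step 2 — compute geometric multiplicities via the rank-nullity identity g(λ) = n − rank(A − λI):
  rank(A − (-1)·I) = 1, so dim ker(A − (-1)·I) = n − 1 = 3

Summary:
  λ = -1: algebraic multiplicity = 4, geometric multiplicity = 3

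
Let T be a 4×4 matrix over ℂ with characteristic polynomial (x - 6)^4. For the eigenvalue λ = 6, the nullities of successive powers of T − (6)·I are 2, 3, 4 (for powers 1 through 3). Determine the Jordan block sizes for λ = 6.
Block sizes for λ = 6: [3, 1]

From the dimensions of kernels of powers, the number of Jordan blocks of size at least j is d_j − d_{j−1} where d_j = dim ker(N^j) (with d_0 = 0). Computing the differences gives [2, 1, 1].
The number of blocks of size exactly k is (#blocks of size ≥ k) − (#blocks of size ≥ k + 1), so the partition is: 1 block(s) of size 1, 1 block(s) of size 3.
In nonincreasing order the block sizes are [3, 1].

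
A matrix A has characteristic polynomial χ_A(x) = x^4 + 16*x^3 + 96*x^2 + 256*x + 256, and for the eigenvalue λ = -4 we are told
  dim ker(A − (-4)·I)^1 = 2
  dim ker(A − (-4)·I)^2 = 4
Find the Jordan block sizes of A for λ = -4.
Block sizes for λ = -4: [2, 2]

From the dimensions of kernels of powers, the number of Jordan blocks of size at least j is d_j − d_{j−1} where d_j = dim ker(N^j) (with d_0 = 0). Computing the differences gives [2, 2].
The number of blocks of size exactly k is (#blocks of size ≥ k) − (#blocks of size ≥ k + 1), so the partition is: 2 block(s) of size 2.
In nonincreasing order the block sizes are [2, 2].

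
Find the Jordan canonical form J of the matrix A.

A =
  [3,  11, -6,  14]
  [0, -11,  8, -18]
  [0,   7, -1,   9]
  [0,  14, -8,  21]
J_2(3) ⊕ J_2(3)

The characteristic polynomial is
  det(x·I − A) = x^4 - 12*x^3 + 54*x^2 - 108*x + 81 = (x - 3)^4

Eigenvalues and multiplicities (the geometric multiplicity of λ is n − rank(A − λI), which equals the number of Jordan blocks for λ):
  λ = 3: algebraic multiplicity = 4, geometric multiplicity = 2

Determining the block sizes for each eigenvalue:
  λ = 3: with am = 4 and gm = 2, the partition is not yet determined (e.g. several partitions of 4 into 2 parts exist). Let N = A − (3)·I. Computing rank(N^1) = 2, rank(N^2) = 0; the number of blocks of size ≥ j is rank(N^{j−1}) − rank(N^j), giving [2, 2]. So we have 2 block(s) of size 2 → block sizes [2, 2]

Assembling the blocks gives a Jordan form
J =
  [3, 1, 0, 0]
  [0, 3, 0, 0]
  [0, 0, 3, 1]
  [0, 0, 0, 3]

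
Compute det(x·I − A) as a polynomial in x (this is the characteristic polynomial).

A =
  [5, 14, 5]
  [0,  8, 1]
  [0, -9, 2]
x^3 - 15*x^2 + 75*x - 125

Expanding det(x·I − A) (e.g. by cofactor expansion or by noting that A is similar to its Jordan form J, which has the same characteristic polynomial as A) gives
  χ_A(x) = x^3 - 15*x^2 + 75*x - 125
which factors as (x - 5)^3. The eigenvalues (with algebraic multiplicities) are λ = 5 with multiplicity 3.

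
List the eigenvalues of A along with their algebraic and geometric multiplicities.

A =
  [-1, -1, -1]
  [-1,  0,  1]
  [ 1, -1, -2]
λ = -1: alg = 3, geom = 1

Step 1 — factor the characteristic polynomial to read off the algebraic multiplicities:
  χ_A(x) = (x + 1)^3

Step 2 — compute geometric multiplicities via the rank-nullity identity g(λ) = n − rank(A − λI):
  rank(A − (-1)·I) = 2, so dim ker(A − (-1)·I) = n − 2 = 1

Summary:
  λ = -1: algebraic multiplicity = 3, geometric multiplicity = 1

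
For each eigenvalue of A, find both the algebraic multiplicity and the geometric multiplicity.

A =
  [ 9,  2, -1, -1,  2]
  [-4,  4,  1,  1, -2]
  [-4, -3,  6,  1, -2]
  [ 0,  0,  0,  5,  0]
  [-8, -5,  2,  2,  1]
λ = 5: alg = 5, geom = 3

Step 1 — factor the characteristic polynomial to read off the algebraic multiplicities:
  χ_A(x) = (x - 5)^5

Step 2 — compute geometric multiplicities via the rank-nullity identity g(λ) = n − rank(A − λI):
  rank(A − (5)·I) = 2, so dim ker(A − (5)·I) = n − 2 = 3

Summary:
  λ = 5: algebraic multiplicity = 5, geometric multiplicity = 3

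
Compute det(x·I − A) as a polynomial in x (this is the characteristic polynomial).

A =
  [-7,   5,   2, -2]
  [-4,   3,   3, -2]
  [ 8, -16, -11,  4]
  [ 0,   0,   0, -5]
x^4 + 20*x^3 + 150*x^2 + 500*x + 625

Expanding det(x·I − A) (e.g. by cofactor expansion or by noting that A is similar to its Jordan form J, which has the same characteristic polynomial as A) gives
  χ_A(x) = x^4 + 20*x^3 + 150*x^2 + 500*x + 625
which factors as (x + 5)^4. The eigenvalues (with algebraic multiplicities) are λ = -5 with multiplicity 4.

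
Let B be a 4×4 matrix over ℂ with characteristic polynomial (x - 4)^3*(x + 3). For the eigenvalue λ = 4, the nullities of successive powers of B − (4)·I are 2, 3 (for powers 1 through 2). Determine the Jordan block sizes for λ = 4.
Block sizes for λ = 4: [2, 1]

From the dimensions of kernels of powers, the number of Jordan blocks of size at least j is d_j − d_{j−1} where d_j = dim ker(N^j) (with d_0 = 0). Computing the differences gives [2, 1].
The number of blocks of size exactly k is (#blocks of size ≥ k) − (#blocks of size ≥ k + 1), so the partition is: 1 block(s) of size 1, 1 block(s) of size 2.
In nonincreasing order the block sizes are [2, 1].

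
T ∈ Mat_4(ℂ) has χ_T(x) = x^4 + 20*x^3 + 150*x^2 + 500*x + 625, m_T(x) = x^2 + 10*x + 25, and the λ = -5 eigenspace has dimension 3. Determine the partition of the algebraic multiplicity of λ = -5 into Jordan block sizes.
Block sizes for λ = -5: [2, 1, 1]

Step 1 — from the characteristic polynomial, algebraic multiplicity of λ = -5 is 4. From dim ker(T − (-5)·I) = 3, there are exactly 3 Jordan blocks for λ = -5.
Step 2 — from the minimal polynomial, the factor (x + 5)^2 tells us the largest block for λ = -5 has size 2.
Step 3 — with total size 4, 3 blocks, and largest block 2, the block sizes (in nonincreasing order) are [2, 1, 1].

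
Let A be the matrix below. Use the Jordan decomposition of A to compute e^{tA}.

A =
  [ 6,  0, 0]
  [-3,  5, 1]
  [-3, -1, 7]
e^{tA} =
  [exp(6*t), 0, 0]
  [-3*t*exp(6*t), -t*exp(6*t) + exp(6*t), t*exp(6*t)]
  [-3*t*exp(6*t), -t*exp(6*t), t*exp(6*t) + exp(6*t)]

Strategy: write A = P · J · P⁻¹ where J is a Jordan canonical form, so e^{tA} = P · e^{tJ} · P⁻¹, and e^{tJ} can be computed block-by-block.

A has Jordan form
J =
  [6, 1, 0]
  [0, 6, 0]
  [0, 0, 6]
(up to reordering of blocks).

Per-block formulas:
  For a 2×2 Jordan block J_2(6): exp(t · J_2(6)) = e^(6t)·(I + t·N), where N is the 2×2 nilpotent shift.
  For a 1×1 block at λ = 6: exp(t · [6]) = [e^(6t)].

After assembling e^{tJ} and conjugating by P, we get:

e^{tA} =
  [exp(6*t), 0, 0]
  [-3*t*exp(6*t), -t*exp(6*t) + exp(6*t), t*exp(6*t)]
  [-3*t*exp(6*t), -t*exp(6*t), t*exp(6*t) + exp(6*t)]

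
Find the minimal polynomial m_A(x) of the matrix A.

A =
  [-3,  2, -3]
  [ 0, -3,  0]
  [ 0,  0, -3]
x^2 + 6*x + 9

The characteristic polynomial is χ_A(x) = (x + 3)^3, so the eigenvalues are known. The minimal polynomial is
  m_A(x) = Π_λ (x − λ)^{k_λ}
where k_λ is the size of the *largest* Jordan block for λ (equivalently, the smallest k with (A − λI)^k v = 0 for every generalised eigenvector v of λ).

  λ = -3: largest Jordan block has size 2, contributing (x + 3)^2

So m_A(x) = (x + 3)^2 = x^2 + 6*x + 9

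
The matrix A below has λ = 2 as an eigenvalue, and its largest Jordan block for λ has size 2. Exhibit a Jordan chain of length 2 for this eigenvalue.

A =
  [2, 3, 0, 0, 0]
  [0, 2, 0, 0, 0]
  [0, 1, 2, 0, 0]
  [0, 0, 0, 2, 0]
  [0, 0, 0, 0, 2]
A Jordan chain for λ = 2 of length 2:
v_1 = (3, 0, 1, 0, 0)ᵀ
v_2 = (0, 1, 0, 0, 0)ᵀ

Let N = A − (2)·I. We want v_2 with N^2 v_2 = 0 but N^1 v_2 ≠ 0; then v_{j-1} := N · v_j for j = 2, …, 2.

Pick v_2 = (0, 1, 0, 0, 0)ᵀ.
Then v_1 = N · v_2 = (3, 0, 1, 0, 0)ᵀ.

Sanity check: (A − (2)·I) v_1 = (0, 0, 0, 0, 0)ᵀ = 0. ✓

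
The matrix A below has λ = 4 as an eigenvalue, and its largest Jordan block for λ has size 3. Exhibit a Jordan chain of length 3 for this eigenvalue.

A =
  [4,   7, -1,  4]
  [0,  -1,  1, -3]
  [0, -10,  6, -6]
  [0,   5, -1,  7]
A Jordan chain for λ = 4 of length 3:
v_1 = (-5, 0, 0, 0)ᵀ
v_2 = (7, -5, -10, 5)ᵀ
v_3 = (0, 1, 0, 0)ᵀ

Let N = A − (4)·I. We want v_3 with N^3 v_3 = 0 but N^2 v_3 ≠ 0; then v_{j-1} := N · v_j for j = 3, …, 2.

Pick v_3 = (0, 1, 0, 0)ᵀ.
Then v_2 = N · v_3 = (7, -5, -10, 5)ᵀ.
Then v_1 = N · v_2 = (-5, 0, 0, 0)ᵀ.

Sanity check: (A − (4)·I) v_1 = (0, 0, 0, 0)ᵀ = 0. ✓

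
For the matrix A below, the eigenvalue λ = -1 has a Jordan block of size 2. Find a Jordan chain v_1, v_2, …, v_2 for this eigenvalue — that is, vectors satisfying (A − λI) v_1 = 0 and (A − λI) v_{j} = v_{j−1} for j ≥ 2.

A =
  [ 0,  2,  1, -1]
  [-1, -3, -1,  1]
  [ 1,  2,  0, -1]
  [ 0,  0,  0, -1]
A Jordan chain for λ = -1 of length 2:
v_1 = (1, -1, 1, 0)ᵀ
v_2 = (1, 0, 0, 0)ᵀ

Let N = A − (-1)·I. We want v_2 with N^2 v_2 = 0 but N^1 v_2 ≠ 0; then v_{j-1} := N · v_j for j = 2, …, 2.

Pick v_2 = (1, 0, 0, 0)ᵀ.
Then v_1 = N · v_2 = (1, -1, 1, 0)ᵀ.

Sanity check: (A − (-1)·I) v_1 = (0, 0, 0, 0)ᵀ = 0. ✓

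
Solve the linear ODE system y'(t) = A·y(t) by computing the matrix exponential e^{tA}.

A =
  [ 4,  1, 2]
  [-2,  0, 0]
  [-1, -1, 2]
e^{tA} =
  [2*t*exp(2*t) + exp(2*t), -t^2*exp(2*t) + t*exp(2*t), 2*t^2*exp(2*t) + 2*t*exp(2*t)]
  [-2*t*exp(2*t), t^2*exp(2*t) - 2*t*exp(2*t) + exp(2*t), -2*t^2*exp(2*t)]
  [-t*exp(2*t), t^2*exp(2*t)/2 - t*exp(2*t), -t^2*exp(2*t) + exp(2*t)]

Strategy: write A = P · J · P⁻¹ where J is a Jordan canonical form, so e^{tA} = P · e^{tJ} · P⁻¹, and e^{tJ} can be computed block-by-block.

A has Jordan form
J =
  [2, 1, 0]
  [0, 2, 1]
  [0, 0, 2]
(up to reordering of blocks).

Per-block formulas:
  For a 3×3 Jordan block J_3(2): exp(t · J_3(2)) = e^(2t)·(I + t·N + (t^2/2)·N^2), where N is the 3×3 nilpotent shift.

After assembling e^{tJ} and conjugating by P, we get:

e^{tA} =
  [2*t*exp(2*t) + exp(2*t), -t^2*exp(2*t) + t*exp(2*t), 2*t^2*exp(2*t) + 2*t*exp(2*t)]
  [-2*t*exp(2*t), t^2*exp(2*t) - 2*t*exp(2*t) + exp(2*t), -2*t^2*exp(2*t)]
  [-t*exp(2*t), t^2*exp(2*t)/2 - t*exp(2*t), -t^2*exp(2*t) + exp(2*t)]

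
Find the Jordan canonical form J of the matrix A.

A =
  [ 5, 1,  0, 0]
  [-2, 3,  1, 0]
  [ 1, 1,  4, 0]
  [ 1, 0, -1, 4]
J_3(4) ⊕ J_1(4)

The characteristic polynomial is
  det(x·I − A) = x^4 - 16*x^3 + 96*x^2 - 256*x + 256 = (x - 4)^4

Eigenvalues and multiplicities (the geometric multiplicity of λ is n − rank(A − λI), which equals the number of Jordan blocks for λ):
  λ = 4: algebraic multiplicity = 4, geometric multiplicity = 2

Determining the block sizes for each eigenvalue:
  λ = 4: with am = 4 and gm = 2, the partition is not yet determined (e.g. several partitions of 4 into 2 parts exist). Let N = A − (4)·I. Computing rank(N^1) = 2, rank(N^2) = 1, rank(N^3) = 0; the number of blocks of size ≥ j is rank(N^{j−1}) − rank(N^j), giving [2, 1, 1]. So we have 1 block(s) of size 3, 1 block(s) of size 1 → block sizes [3, 1]

Assembling the blocks gives a Jordan form
J =
  [4, 1, 0, 0]
  [0, 4, 1, 0]
  [0, 0, 4, 0]
  [0, 0, 0, 4]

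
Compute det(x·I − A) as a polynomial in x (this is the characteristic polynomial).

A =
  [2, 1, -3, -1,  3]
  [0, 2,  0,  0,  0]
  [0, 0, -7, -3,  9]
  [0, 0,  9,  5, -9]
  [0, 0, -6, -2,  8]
x^5 - 10*x^4 + 40*x^3 - 80*x^2 + 80*x - 32

Expanding det(x·I − A) (e.g. by cofactor expansion or by noting that A is similar to its Jordan form J, which has the same characteristic polynomial as A) gives
  χ_A(x) = x^5 - 10*x^4 + 40*x^3 - 80*x^2 + 80*x - 32
which factors as (x - 2)^5. The eigenvalues (with algebraic multiplicities) are λ = 2 with multiplicity 5.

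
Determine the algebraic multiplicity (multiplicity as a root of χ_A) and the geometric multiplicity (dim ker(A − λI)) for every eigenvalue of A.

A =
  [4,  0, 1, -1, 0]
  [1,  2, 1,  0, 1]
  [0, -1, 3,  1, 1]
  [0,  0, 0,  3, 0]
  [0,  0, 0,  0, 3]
λ = 3: alg = 5, geom = 3

Step 1 — factor the characteristic polynomial to read off the algebraic multiplicities:
  χ_A(x) = (x - 3)^5

Step 2 — compute geometric multiplicities via the rank-nullity identity g(λ) = n − rank(A − λI):
  rank(A − (3)·I) = 2, so dim ker(A − (3)·I) = n − 2 = 3

Summary:
  λ = 3: algebraic multiplicity = 5, geometric multiplicity = 3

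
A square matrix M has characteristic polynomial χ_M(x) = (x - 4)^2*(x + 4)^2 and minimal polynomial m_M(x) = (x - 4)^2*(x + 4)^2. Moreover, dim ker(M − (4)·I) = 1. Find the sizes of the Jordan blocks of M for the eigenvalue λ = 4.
Block sizes for λ = 4: [2]

Step 1 — from the characteristic polynomial, algebraic multiplicity of λ = 4 is 2. From dim ker(M − (4)·I) = 1, there are exactly 1 Jordan blocks for λ = 4.
Step 2 — from the minimal polynomial, the factor (x − 4)^2 tells us the largest block for λ = 4 has size 2.
Step 3 — with total size 2, 1 blocks, and largest block 2, the block sizes (in nonincreasing order) are [2].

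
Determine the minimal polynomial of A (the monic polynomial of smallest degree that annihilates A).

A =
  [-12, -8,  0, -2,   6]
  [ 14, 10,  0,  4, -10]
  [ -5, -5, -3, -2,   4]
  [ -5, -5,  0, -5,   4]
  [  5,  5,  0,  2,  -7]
x^2 + 7*x + 12

The characteristic polynomial is χ_A(x) = (x + 3)^3*(x + 4)^2, so the eigenvalues are known. The minimal polynomial is
  m_A(x) = Π_λ (x − λ)^{k_λ}
where k_λ is the size of the *largest* Jordan block for λ (equivalently, the smallest k with (A − λI)^k v = 0 for every generalised eigenvector v of λ).

  λ = -4: largest Jordan block has size 1, contributing (x + 4)
  λ = -3: largest Jordan block has size 1, contributing (x + 3)

So m_A(x) = (x + 3)*(x + 4) = x^2 + 7*x + 12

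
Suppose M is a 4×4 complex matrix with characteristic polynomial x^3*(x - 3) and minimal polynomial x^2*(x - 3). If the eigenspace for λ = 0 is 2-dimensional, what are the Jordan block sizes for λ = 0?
Block sizes for λ = 0: [2, 1]

Step 1 — from the characteristic polynomial, algebraic multiplicity of λ = 0 is 3. From dim ker(M − (0)·I) = 2, there are exactly 2 Jordan blocks for λ = 0.
Step 2 — from the minimal polynomial, the factor (x − 0)^2 tells us the largest block for λ = 0 has size 2.
Step 3 — with total size 3, 2 blocks, and largest block 2, the block sizes (in nonincreasing order) are [2, 1].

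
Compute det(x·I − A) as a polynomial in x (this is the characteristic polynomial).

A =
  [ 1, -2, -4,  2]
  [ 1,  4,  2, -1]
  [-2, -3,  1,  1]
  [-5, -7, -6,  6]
x^4 - 12*x^3 + 54*x^2 - 108*x + 81

Expanding det(x·I − A) (e.g. by cofactor expansion or by noting that A is similar to its Jordan form J, which has the same characteristic polynomial as A) gives
  χ_A(x) = x^4 - 12*x^3 + 54*x^2 - 108*x + 81
which factors as (x - 3)^4. The eigenvalues (with algebraic multiplicities) are λ = 3 with multiplicity 4.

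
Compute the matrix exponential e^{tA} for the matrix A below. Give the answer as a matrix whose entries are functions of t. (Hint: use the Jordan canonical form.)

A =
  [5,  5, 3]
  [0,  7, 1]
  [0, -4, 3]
e^{tA} =
  [exp(5*t), -t^2*exp(5*t) + 5*t*exp(5*t), -t^2*exp(5*t)/2 + 3*t*exp(5*t)]
  [0, 2*t*exp(5*t) + exp(5*t), t*exp(5*t)]
  [0, -4*t*exp(5*t), -2*t*exp(5*t) + exp(5*t)]

Strategy: write A = P · J · P⁻¹ where J is a Jordan canonical form, so e^{tA} = P · e^{tJ} · P⁻¹, and e^{tJ} can be computed block-by-block.

A has Jordan form
J =
  [5, 1, 0]
  [0, 5, 1]
  [0, 0, 5]
(up to reordering of blocks).

Per-block formulas:
  For a 3×3 Jordan block J_3(5): exp(t · J_3(5)) = e^(5t)·(I + t·N + (t^2/2)·N^2), where N is the 3×3 nilpotent shift.

After assembling e^{tJ} and conjugating by P, we get:

e^{tA} =
  [exp(5*t), -t^2*exp(5*t) + 5*t*exp(5*t), -t^2*exp(5*t)/2 + 3*t*exp(5*t)]
  [0, 2*t*exp(5*t) + exp(5*t), t*exp(5*t)]
  [0, -4*t*exp(5*t), -2*t*exp(5*t) + exp(5*t)]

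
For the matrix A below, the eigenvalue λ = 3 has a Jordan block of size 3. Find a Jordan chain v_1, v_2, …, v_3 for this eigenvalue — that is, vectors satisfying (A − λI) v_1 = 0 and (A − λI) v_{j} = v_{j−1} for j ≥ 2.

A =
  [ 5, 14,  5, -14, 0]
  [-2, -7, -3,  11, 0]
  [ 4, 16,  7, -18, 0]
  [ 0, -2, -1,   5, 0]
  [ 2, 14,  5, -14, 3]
A Jordan chain for λ = 3 of length 3:
v_1 = (-4, 2, -4, 0, -4)ᵀ
v_2 = (14, -10, 16, -2, 14)ᵀ
v_3 = (0, 1, 0, 0, 0)ᵀ

Let N = A − (3)·I. We want v_3 with N^3 v_3 = 0 but N^2 v_3 ≠ 0; then v_{j-1} := N · v_j for j = 3, …, 2.

Pick v_3 = (0, 1, 0, 0, 0)ᵀ.
Then v_2 = N · v_3 = (14, -10, 16, -2, 14)ᵀ.
Then v_1 = N · v_2 = (-4, 2, -4, 0, -4)ᵀ.

Sanity check: (A − (3)·I) v_1 = (0, 0, 0, 0, 0)ᵀ = 0. ✓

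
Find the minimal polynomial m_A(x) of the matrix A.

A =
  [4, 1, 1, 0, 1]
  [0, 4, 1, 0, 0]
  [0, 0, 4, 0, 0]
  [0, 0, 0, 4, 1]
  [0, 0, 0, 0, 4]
x^3 - 12*x^2 + 48*x - 64

The characteristic polynomial is χ_A(x) = (x - 4)^5, so the eigenvalues are known. The minimal polynomial is
  m_A(x) = Π_λ (x − λ)^{k_λ}
where k_λ is the size of the *largest* Jordan block for λ (equivalently, the smallest k with (A − λI)^k v = 0 for every generalised eigenvector v of λ).

  λ = 4: largest Jordan block has size 3, contributing (x − 4)^3

So m_A(x) = (x - 4)^3 = x^3 - 12*x^2 + 48*x - 64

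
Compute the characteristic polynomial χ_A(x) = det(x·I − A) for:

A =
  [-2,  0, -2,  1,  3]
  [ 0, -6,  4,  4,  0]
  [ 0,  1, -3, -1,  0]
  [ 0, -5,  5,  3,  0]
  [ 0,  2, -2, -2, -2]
x^5 + 10*x^4 + 40*x^3 + 80*x^2 + 80*x + 32

Expanding det(x·I − A) (e.g. by cofactor expansion or by noting that A is similar to its Jordan form J, which has the same characteristic polynomial as A) gives
  χ_A(x) = x^5 + 10*x^4 + 40*x^3 + 80*x^2 + 80*x + 32
which factors as (x + 2)^5. The eigenvalues (with algebraic multiplicities) are λ = -2 with multiplicity 5.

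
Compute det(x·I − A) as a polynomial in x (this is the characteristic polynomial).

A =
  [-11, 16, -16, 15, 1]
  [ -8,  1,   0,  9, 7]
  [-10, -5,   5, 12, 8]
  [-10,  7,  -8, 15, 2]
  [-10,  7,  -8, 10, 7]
x^5 - 17*x^4 + 90*x^3 - 50*x^2 - 875*x + 1875

Expanding det(x·I − A) (e.g. by cofactor expansion or by noting that A is similar to its Jordan form J, which has the same characteristic polynomial as A) gives
  χ_A(x) = x^5 - 17*x^4 + 90*x^3 - 50*x^2 - 875*x + 1875
which factors as (x - 5)^4*(x + 3). The eigenvalues (with algebraic multiplicities) are λ = -3 with multiplicity 1, λ = 5 with multiplicity 4.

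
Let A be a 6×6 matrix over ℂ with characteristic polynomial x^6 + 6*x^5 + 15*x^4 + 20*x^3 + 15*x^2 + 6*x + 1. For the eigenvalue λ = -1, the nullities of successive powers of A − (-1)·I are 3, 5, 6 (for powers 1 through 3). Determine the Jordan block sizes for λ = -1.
Block sizes for λ = -1: [3, 2, 1]

From the dimensions of kernels of powers, the number of Jordan blocks of size at least j is d_j − d_{j−1} where d_j = dim ker(N^j) (with d_0 = 0). Computing the differences gives [3, 2, 1].
The number of blocks of size exactly k is (#blocks of size ≥ k) − (#blocks of size ≥ k + 1), so the partition is: 1 block(s) of size 1, 1 block(s) of size 2, 1 block(s) of size 3.
In nonincreasing order the block sizes are [3, 2, 1].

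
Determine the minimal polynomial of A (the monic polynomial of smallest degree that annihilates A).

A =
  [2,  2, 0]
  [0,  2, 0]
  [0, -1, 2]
x^2 - 4*x + 4

The characteristic polynomial is χ_A(x) = (x - 2)^3, so the eigenvalues are known. The minimal polynomial is
  m_A(x) = Π_λ (x − λ)^{k_λ}
where k_λ is the size of the *largest* Jordan block for λ (equivalently, the smallest k with (A − λI)^k v = 0 for every generalised eigenvector v of λ).

  λ = 2: largest Jordan block has size 2, contributing (x − 2)^2

So m_A(x) = (x - 2)^2 = x^2 - 4*x + 4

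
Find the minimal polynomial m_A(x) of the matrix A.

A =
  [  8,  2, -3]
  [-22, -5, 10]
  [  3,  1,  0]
x^3 - 3*x^2 + 3*x - 1

The characteristic polynomial is χ_A(x) = (x - 1)^3, so the eigenvalues are known. The minimal polynomial is
  m_A(x) = Π_λ (x − λ)^{k_λ}
where k_λ is the size of the *largest* Jordan block for λ (equivalently, the smallest k with (A − λI)^k v = 0 for every generalised eigenvector v of λ).

  λ = 1: largest Jordan block has size 3, contributing (x − 1)^3

So m_A(x) = (x - 1)^3 = x^3 - 3*x^2 + 3*x - 1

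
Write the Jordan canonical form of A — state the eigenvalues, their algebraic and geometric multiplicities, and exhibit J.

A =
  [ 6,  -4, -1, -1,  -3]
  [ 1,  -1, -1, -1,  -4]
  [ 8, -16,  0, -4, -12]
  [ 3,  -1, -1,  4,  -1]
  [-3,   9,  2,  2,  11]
J_3(4) ⊕ J_2(4)

The characteristic polynomial is
  det(x·I − A) = x^5 - 20*x^4 + 160*x^3 - 640*x^2 + 1280*x - 1024 = (x - 4)^5

Eigenvalues and multiplicities (the geometric multiplicity of λ is n − rank(A − λI), which equals the number of Jordan blocks for λ):
  λ = 4: algebraic multiplicity = 5, geometric multiplicity = 2

Determining the block sizes for each eigenvalue:
  λ = 4: with am = 5 and gm = 2, the partition is not yet determined (e.g. several partitions of 5 into 2 parts exist). Let N = A − (4)·I. Computing rank(N^1) = 3, rank(N^2) = 1, rank(N^3) = 0; the number of blocks of size ≥ j is rank(N^{j−1}) − rank(N^j), giving [2, 2, 1]. So we have 1 block(s) of size 3, 1 block(s) of size 2 → block sizes [3, 2]

Assembling the blocks gives a Jordan form
J =
  [4, 1, 0, 0, 0]
  [0, 4, 1, 0, 0]
  [0, 0, 4, 0, 0]
  [0, 0, 0, 4, 1]
  [0, 0, 0, 0, 4]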